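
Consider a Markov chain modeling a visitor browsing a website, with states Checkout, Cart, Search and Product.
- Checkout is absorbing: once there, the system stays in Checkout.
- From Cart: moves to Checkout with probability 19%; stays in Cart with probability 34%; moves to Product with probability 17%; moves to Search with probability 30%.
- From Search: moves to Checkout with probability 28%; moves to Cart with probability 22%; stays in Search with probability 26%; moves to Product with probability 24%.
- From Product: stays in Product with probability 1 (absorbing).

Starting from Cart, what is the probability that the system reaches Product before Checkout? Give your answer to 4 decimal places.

Let h(s) be the probability of absorption at Product starting from transient state s. Then h(Product) = 1 and h(Checkout) = 0. By first-step analysis:
h(Cart) = 0.19·0 + 0.34·h(Cart) + 0.3·h(Search) + 0.17·1
h(Search) = 0.28·0 + 0.22·h(Cart) + 0.26·h(Search) + 0.24·1
Solving: h(Cart) = 0.4683, h(Search) = 0.4635.
Starting from Cart, the probability is 0.4683.

0.4683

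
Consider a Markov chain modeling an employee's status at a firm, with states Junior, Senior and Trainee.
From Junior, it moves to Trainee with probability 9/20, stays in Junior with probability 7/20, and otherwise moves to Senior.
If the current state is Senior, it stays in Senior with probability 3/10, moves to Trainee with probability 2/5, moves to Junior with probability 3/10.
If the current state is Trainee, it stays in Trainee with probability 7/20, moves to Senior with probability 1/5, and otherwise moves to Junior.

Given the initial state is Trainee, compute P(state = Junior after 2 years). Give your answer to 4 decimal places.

Sum over the intermediate state after 1 year:
P = P(Trainee→Junior)·P(Junior→Junior) + P(Trainee→Senior)·P(Senior→Junior) + P(Trainee→Trainee)·P(Trainee→Junior)
  = 0.45×0.35 + 0.2×0.3 + 0.35×0.45
  = 0.1575 + 0.0600 + 0.1575 = 0.3750

0.3750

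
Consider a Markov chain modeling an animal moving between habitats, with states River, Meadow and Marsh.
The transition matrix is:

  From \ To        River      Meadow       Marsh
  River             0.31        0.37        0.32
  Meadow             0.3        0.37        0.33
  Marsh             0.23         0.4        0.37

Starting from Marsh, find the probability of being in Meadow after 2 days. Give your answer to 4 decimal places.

0.3811

Sum over the intermediate state after 1 day:
P = P(Marsh→River)·P(River→Meadow) + P(Marsh→Meadow)·P(Meadow→Meadow) + P(Marsh→Marsh)·P(Marsh→Meadow)
  = 0.23×0.37 + 0.4×0.37 + 0.37×0.4
  = 0.0851 + 0.1480 + 0.1480 = 0.3811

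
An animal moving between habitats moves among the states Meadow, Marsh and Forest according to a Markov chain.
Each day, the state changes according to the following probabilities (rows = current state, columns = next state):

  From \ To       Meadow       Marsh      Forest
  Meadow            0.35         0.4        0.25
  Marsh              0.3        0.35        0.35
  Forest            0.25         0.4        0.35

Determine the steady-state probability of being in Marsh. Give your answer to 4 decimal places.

Let the stationary distribution be π with π = πP and π_1 + π_2 + π_3 = 1.
π_1 = 0.35·π_1 + 0.3·π_2 + 0.25·π_3
π_2 = 0.4·π_1 + 0.35·π_2 + 0.4·π_3
Solving with the normalization constraint gives π = (0.2989, 0.3810, 0.3201).
So the stationary probability of Marsh is 0.3810.

0.3810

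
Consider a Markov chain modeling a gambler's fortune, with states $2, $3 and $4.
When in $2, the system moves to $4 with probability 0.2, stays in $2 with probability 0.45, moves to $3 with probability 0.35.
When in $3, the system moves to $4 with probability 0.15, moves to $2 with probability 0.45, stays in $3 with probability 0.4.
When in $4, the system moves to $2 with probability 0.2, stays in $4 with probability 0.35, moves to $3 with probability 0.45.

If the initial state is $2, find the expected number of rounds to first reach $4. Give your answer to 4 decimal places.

Let t(s) be the expected number of rounds to first reach $4 from state s, with t($4) = 0. Conditioning on the first round:
t($2) = 1 + 0.45·t($2) + 0.35·t($3)
t($3) = 1 + 0.45·t($2) + 0.4·t($3)
Solving: t($2) = 5.5072, t($3) = 5.7971.
Expected rounds from $2 to $4: 5.5072.

5.5072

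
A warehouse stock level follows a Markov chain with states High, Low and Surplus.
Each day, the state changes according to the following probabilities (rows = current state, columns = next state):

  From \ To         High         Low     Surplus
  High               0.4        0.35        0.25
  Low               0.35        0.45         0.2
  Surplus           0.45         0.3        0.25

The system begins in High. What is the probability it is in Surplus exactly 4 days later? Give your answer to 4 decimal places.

0.2312

Propagate the distribution vector 4 days from High.
After 0 days: (1.0000, 0.0000, 0.0000)
After 1 day: (0.4000, 0.3500, 0.2500)
After 2 days: (0.3950, 0.3725, 0.2325)
After 3 days: (0.3930, 0.3756, 0.2314)
After 4 days: (0.3928, 0.3760, 0.2312)
P(in Surplus after 4 days) = 0.2312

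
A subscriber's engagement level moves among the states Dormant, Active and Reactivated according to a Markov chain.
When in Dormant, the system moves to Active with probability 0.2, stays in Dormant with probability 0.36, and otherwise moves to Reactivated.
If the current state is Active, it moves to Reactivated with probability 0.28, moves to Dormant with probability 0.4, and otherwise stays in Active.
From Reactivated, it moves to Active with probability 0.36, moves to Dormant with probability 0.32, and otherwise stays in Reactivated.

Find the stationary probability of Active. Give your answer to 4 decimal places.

0.2911

Let the stationary distribution be π with π = πP and π_1 + π_2 + π_3 = 1.
π_1 = 0.36·π_1 + 0.4·π_2 + 0.32·π_3
π_2 = 0.2·π_1 + 0.32·π_2 + 0.36·π_3
Solving with the normalization constraint gives π = (0.3576, 0.2911, 0.3513).
So the stationary probability of Active is 0.2911.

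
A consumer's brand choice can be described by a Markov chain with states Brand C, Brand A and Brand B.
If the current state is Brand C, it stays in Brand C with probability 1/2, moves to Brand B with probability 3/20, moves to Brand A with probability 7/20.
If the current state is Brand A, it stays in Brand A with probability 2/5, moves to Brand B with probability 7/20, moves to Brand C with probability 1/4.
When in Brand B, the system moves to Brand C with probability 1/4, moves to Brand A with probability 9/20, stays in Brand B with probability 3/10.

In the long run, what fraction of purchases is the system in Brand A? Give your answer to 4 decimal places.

Let the stationary distribution be π with π = πP and π_1 + π_2 + π_3 = 1.
π_1 = 0.5·π_1 + 0.25·π_2 + 0.25·π_3
π_2 = 0.35·π_1 + 0.4·π_2 + 0.45·π_3
Solving with the normalization constraint gives π = (0.3333, 0.3968, 0.2698).
So the stationary probability of Brand A is 0.3968.

0.3968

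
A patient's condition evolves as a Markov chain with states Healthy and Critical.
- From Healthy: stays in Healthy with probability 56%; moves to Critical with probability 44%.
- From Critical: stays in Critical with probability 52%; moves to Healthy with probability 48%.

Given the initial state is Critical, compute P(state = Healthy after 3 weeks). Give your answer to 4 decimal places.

Propagate the distribution vector 3 weeks from Critical.
After 0 weeks: (0.0000, 1.0000)
After 1 week: (0.4800, 0.5200)
After 2 weeks: (0.5184, 0.4816)
After 3 weeks: (0.5215, 0.4785)
P(in Healthy after 3 weeks) = 0.5215

0.5215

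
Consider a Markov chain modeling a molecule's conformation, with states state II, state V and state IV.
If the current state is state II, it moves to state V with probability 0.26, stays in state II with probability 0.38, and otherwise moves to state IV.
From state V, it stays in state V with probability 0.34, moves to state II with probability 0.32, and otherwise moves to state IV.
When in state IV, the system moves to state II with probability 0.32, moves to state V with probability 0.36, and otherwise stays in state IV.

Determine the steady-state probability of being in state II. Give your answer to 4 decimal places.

0.3404

Let the stationary distribution be π with π = πP and π_1 + π_2 + π_3 = 1.
π_1 = 0.38·π_1 + 0.32·π_2 + 0.32·π_3
π_2 = 0.26·π_1 + 0.34·π_2 + 0.36·π_3
Solving with the normalization constraint gives π = (0.3404, 0.3196, 0.3400).
So the stationary probability of state II is 0.3404.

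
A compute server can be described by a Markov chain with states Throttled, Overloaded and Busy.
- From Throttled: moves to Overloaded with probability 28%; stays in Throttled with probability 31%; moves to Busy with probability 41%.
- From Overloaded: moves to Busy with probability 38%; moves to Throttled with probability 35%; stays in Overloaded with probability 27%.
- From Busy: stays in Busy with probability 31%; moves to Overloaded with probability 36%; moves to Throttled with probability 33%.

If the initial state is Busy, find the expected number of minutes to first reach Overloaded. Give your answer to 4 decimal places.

2.9930

Let t(s) be the expected number of minutes to first reach Overloaded from state s, with t(Overloaded) = 0. Conditioning on the first minute:
t(Throttled) = 1 + 0.31·t(Throttled) + 0.41·t(Busy)
t(Busy) = 1 + 0.33·t(Throttled) + 0.31·t(Busy)
Solving: t(Throttled) = 3.2277, t(Busy) = 2.9930.
Expected minutes from Busy to Overloaded: 2.9930.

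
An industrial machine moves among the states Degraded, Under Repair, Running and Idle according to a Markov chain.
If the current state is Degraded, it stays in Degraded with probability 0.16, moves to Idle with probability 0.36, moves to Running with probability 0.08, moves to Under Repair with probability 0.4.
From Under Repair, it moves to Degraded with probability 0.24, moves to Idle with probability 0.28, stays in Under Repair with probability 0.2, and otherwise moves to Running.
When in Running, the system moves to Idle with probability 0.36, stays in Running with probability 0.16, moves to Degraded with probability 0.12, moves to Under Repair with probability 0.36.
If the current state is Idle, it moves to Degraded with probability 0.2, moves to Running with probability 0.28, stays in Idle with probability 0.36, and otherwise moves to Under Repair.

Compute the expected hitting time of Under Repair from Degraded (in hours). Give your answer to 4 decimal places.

3.2574

Let t(s) be the expected number of hours to first reach Under Repair from state s, with t(Under Repair) = 0. Conditioning on the first hour:
t(Degraded) = 1 + 0.16·t(Degraded) + 0.08·t(Running) + 0.36·t(Idle)
t(Running) = 1 + 0.12·t(Degraded) + 0.16·t(Running) + 0.36·t(Idle)
t(Idle) = 1 + 0.2·t(Degraded) + 0.28·t(Running) + 0.36·t(Idle)
Solving: t(Degraded) = 3.2574, t(Running) = 3.3990, t(Idle) = 4.0675.
Expected hours from Degraded to Under Repair: 3.2574.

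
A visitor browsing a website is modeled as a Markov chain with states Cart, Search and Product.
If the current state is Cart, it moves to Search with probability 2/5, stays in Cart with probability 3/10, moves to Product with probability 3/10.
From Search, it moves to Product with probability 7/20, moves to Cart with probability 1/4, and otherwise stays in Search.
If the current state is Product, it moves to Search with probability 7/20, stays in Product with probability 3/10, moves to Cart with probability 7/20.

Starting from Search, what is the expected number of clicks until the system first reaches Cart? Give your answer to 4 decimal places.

Let t(s) be the expected number of clicks to first reach Cart from state s, with t(Cart) = 0. Conditioning on the first click:
t(Search) = 1 + 0.4·t(Search) + 0.35·t(Product)
t(Product) = 1 + 0.35·t(Search) + 0.3·t(Product)
Solving: t(Search) = 3.5294, t(Product) = 3.1933.
Expected clicks from Search to Cart: 3.5294.

3.5294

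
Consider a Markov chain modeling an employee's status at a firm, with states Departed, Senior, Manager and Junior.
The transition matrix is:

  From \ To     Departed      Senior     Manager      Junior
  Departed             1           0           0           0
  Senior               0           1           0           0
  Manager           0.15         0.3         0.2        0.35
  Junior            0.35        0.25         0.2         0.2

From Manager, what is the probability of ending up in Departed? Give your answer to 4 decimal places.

Let h(s) be the probability of absorption at Departed starting from transient state s. Then h(Departed) = 1 and h(Senior) = 0. By first-step analysis:
h(Manager) = 0.15·1 + 0.3·0 + 0.2·h(Manager) + 0.35·h(Junior)
h(Junior) = 0.35·1 + 0.25·0 + 0.2·h(Manager) + 0.2·h(Junior)
Solving: h(Manager) = 0.4254, h(Junior) = 0.5439.
Starting from Manager, the probability is 0.4254.

0.4254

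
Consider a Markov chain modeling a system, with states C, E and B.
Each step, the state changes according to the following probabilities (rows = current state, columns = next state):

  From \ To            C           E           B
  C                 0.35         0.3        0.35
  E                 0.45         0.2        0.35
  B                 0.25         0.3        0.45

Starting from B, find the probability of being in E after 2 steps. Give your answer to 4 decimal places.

Sum over the intermediate state after 1 step:
P = P(B→C)·P(C→E) + P(B→E)·P(E→E) + P(B→B)·P(B→E)
  = 0.25×0.3 + 0.3×0.2 + 0.45×0.3
  = 0.0750 + 0.0600 + 0.1350 = 0.2700

0.2700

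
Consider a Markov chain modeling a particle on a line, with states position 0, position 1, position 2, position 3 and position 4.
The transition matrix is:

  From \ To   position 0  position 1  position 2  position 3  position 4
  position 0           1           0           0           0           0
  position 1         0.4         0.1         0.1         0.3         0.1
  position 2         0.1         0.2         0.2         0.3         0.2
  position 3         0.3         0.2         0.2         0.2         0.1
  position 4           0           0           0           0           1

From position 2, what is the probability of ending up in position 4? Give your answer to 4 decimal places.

0.4250

Let h(s) be the probability of absorption at position 4 starting from transient state s. Then h(position 4) = 1 and h(position 0) = 0. By first-step analysis:
h(position 1) = 0.4·0 + 0.1·h(position 1) + 0.1·h(position 2) + 0.3·h(position 3) + 0.1·1
h(position 2) = 0.1·0 + 0.2·h(position 1) + 0.2·h(position 2) + 0.3·h(position 3) + 0.2·1
h(position 3) = 0.3·0 + 0.2·h(position 1) + 0.2·h(position 2) + 0.2·h(position 3) + 0.1·1
Solving: h(position 1) = 0.2568, h(position 2) = 0.4250, h(position 3) = 0.2955.
Starting from position 2, the probability is 0.4250.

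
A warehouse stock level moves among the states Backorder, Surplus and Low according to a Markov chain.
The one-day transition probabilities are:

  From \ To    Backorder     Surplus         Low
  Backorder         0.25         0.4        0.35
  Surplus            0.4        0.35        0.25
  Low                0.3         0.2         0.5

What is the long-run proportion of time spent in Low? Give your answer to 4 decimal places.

0.3754

Let the stationary distribution be π with π = πP and π_1 + π_2 + π_3 = 1.
π_1 = 0.25·π_1 + 0.4·π_2 + 0.3·π_3
π_2 = 0.4·π_1 + 0.35·π_2 + 0.2·π_3
Solving with the normalization constraint gives π = (0.3152, 0.3095, 0.3754).
So the stationary probability of Low is 0.3754.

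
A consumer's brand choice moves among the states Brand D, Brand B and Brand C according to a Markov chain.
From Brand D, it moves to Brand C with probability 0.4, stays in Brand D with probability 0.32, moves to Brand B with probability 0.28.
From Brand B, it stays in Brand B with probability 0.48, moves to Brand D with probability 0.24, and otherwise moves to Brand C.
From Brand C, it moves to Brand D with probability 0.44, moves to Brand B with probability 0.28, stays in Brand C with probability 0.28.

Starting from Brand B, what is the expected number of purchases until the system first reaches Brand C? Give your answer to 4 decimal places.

Let t(s) be the expected number of purchases to first reach Brand C from state s, with t(Brand C) = 0. Conditioning on the first purchase:
t(Brand D) = 1 + 0.32·t(Brand D) + 0.28·t(Brand B)
t(Brand B) = 1 + 0.24·t(Brand D) + 0.48·t(Brand B)
Solving: t(Brand D) = 2.7933, t(Brand B) = 3.2123.
Expected purchases from Brand B to Brand C: 3.2123.

3.2123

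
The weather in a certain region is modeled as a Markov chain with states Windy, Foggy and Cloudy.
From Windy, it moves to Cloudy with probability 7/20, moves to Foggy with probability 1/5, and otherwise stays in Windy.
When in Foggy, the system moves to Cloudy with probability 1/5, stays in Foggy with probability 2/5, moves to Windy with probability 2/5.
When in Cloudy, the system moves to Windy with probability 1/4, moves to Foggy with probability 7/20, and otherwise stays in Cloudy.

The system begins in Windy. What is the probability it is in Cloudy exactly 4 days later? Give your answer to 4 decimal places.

Propagate the distribution vector 4 days from Windy.
After 0 days: (1.0000, 0.0000, 0.0000)
After 1 day: (0.4500, 0.2000, 0.3500)
After 2 days: (0.3700, 0.2925, 0.3375)
After 3 days: (0.3679, 0.3091, 0.3230)
After 4 days: (0.3699, 0.3103, 0.3198)
P(in Cloudy after 4 days) = 0.3198

0.3198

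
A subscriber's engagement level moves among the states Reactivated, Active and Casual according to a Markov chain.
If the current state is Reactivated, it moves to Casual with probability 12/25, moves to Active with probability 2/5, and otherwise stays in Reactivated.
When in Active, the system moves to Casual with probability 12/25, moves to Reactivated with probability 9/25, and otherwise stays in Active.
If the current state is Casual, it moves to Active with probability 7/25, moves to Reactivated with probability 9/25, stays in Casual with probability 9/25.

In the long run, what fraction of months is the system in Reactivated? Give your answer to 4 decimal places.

Let the stationary distribution be π with π = πP and π_1 + π_2 + π_3 = 1.
π_1 = 0.12·π_1 + 0.36·π_2 + 0.36·π_3
π_2 = 0.4·π_1 + 0.16·π_2 + 0.28·π_3
Solving with the normalization constraint gives π = (0.2903, 0.2811, 0.4286).
So the stationary probability of Reactivated is 0.2903.

0.2903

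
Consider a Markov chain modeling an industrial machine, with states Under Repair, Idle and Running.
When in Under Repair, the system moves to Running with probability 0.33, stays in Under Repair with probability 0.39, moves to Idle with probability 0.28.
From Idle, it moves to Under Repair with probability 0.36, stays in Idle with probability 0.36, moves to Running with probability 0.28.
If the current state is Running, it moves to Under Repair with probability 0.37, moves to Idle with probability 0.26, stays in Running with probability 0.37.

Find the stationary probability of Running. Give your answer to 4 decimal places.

0.3283

Let the stationary distribution be π with π = πP and π_1 + π_2 + π_3 = 1.
π_1 = 0.39·π_1 + 0.36·π_2 + 0.37·π_3
π_2 = 0.28·π_1 + 0.36·π_2 + 0.26·π_3
Solving with the normalization constraint gives π = (0.3745, 0.2972, 0.3283).
So the stationary probability of Running is 0.3283.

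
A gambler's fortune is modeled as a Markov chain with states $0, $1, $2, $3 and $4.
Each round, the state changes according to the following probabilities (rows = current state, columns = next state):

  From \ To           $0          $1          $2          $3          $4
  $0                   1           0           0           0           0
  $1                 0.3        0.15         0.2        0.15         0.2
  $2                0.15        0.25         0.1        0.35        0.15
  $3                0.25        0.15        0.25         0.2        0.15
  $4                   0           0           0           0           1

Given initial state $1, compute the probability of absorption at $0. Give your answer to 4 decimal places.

Let h(s) be the probability of absorption at $0 starting from transient state s. Then h($0) = 1 and h($4) = 0. By first-step analysis:
h($1) = 0.3·1 + 0.15·h($1) + 0.2·h($2) + 0.15·h($3) + 0.2·0
h($2) = 0.15·1 + 0.25·h($1) + 0.1·h($2) + 0.35·h($3) + 0.15·0
h($3) = 0.25·1 + 0.15·h($1) + 0.25·h($2) + 0.2·h($3) + 0.15·0
Solving: h($1) = 0.5915, h($2) = 0.5642, h($3) = 0.5997.
Starting from $1, the probability is 0.5915.

0.5915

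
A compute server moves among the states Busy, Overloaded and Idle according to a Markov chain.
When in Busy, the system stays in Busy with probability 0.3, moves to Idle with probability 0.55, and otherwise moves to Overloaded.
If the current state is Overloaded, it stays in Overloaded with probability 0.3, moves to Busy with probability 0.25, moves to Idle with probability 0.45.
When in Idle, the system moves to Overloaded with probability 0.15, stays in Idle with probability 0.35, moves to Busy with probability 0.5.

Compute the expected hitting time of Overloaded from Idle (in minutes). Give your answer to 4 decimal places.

6.6667

Let t(s) be the expected number of minutes to first reach Overloaded from state s, with t(Overloaded) = 0. Conditioning on the first minute:
t(Busy) = 1 + 0.3·t(Busy) + 0.55·t(Idle)
t(Idle) = 1 + 0.5·t(Busy) + 0.35·t(Idle)
Solving: t(Busy) = 6.6667, t(Idle) = 6.6667.
Expected minutes from Idle to Overloaded: 6.6667.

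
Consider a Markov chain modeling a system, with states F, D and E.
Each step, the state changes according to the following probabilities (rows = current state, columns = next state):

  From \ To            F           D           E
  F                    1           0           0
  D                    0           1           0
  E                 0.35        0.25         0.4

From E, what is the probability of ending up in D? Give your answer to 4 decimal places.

Let h(s) be the probability of absorption at D starting from transient state s. Then h(D) = 1 and h(F) = 0. By first-step analysis:
h(E) = 0.35·0 + 0.25·1 + 0.4·h(E)
Solving: h(E) = 0.4167.
Starting from E, the probability is 0.4167.

0.4167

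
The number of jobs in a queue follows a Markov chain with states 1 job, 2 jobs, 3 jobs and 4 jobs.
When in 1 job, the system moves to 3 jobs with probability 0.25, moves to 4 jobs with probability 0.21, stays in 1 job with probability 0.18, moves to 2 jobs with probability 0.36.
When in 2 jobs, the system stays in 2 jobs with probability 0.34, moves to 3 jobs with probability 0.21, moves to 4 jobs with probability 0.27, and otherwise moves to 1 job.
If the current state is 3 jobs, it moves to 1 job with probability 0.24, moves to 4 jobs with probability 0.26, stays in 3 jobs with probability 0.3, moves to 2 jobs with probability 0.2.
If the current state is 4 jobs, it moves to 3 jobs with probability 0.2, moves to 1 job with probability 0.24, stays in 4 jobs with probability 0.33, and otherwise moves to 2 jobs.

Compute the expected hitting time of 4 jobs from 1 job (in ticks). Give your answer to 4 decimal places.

4.1439

Let t(s) be the expected number of ticks to first reach 4 jobs from state s, with t(4 jobs) = 0. Conditioning on the first tick:
t(1 job) = 1 + 0.18·t(1 job) + 0.36·t(2 jobs) + 0.25·t(3 jobs)
t(2 jobs) = 1 + 0.18·t(1 job) + 0.34·t(2 jobs) + 0.21·t(3 jobs)
t(3 jobs) = 1 + 0.24·t(1 job) + 0.2·t(2 jobs) + 0.3·t(3 jobs)
Solving: t(1 job) = 4.1439, t(2 jobs) = 3.9071, t(3 jobs) = 3.9656.
Expected ticks from 1 job to 4 jobs: 4.1439.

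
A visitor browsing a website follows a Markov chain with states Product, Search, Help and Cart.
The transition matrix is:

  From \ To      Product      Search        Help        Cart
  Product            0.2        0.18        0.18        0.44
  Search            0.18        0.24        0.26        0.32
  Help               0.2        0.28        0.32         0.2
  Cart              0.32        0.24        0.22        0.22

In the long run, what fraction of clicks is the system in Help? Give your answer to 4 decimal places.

Let the stationary distribution be π with π = πP and π_1 + π_2 + π_3 + π_4 = 1.
π_1 = 0.2·π_1 + 0.18·π_2 + 0.2·π_3 + 0.32·π_4
π_2 = 0.18·π_1 + 0.24·π_2 + 0.28·π_3 + 0.24·π_4
π_3 = 0.18·π_1 + 0.26·π_2 + 0.32·π_3 + 0.22·π_4
Solving with the normalization constraint gives π = (0.2300, 0.2360, 0.2447, 0.2893).
So the stationary probability of Help is 0.2447.

0.2447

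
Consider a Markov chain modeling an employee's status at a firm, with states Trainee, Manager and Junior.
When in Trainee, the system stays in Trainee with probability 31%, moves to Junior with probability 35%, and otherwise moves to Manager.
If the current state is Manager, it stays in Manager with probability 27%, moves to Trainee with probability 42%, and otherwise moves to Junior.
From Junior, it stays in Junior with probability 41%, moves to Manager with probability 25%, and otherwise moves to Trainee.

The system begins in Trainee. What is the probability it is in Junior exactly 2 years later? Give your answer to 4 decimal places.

0.3574

Sum over the intermediate state after 1 year:
P = P(Trainee→Trainee)·P(Trainee→Junior) + P(Trainee→Manager)·P(Manager→Junior) + P(Trainee→Junior)·P(Junior→Junior)
  = 0.31×0.35 + 0.34×0.31 + 0.35×0.41
  = 0.1085 + 0.1054 + 0.1435 = 0.3574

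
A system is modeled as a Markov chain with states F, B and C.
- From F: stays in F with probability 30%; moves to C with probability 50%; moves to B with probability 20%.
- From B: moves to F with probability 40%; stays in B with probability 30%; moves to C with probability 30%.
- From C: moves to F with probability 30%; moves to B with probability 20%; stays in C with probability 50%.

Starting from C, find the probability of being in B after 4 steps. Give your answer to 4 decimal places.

0.2222

Propagate the distribution vector 4 steps from C.
After 0 steps: (0.0000, 0.0000, 1.0000)
After 1 step: (0.3000, 0.2000, 0.5000)
After 2 steps: (0.3200, 0.2200, 0.4600)
After 3 steps: (0.3220, 0.2220, 0.4560)
After 4 steps: (0.3222, 0.2222, 0.4556)
P(in B after 4 steps) = 0.2222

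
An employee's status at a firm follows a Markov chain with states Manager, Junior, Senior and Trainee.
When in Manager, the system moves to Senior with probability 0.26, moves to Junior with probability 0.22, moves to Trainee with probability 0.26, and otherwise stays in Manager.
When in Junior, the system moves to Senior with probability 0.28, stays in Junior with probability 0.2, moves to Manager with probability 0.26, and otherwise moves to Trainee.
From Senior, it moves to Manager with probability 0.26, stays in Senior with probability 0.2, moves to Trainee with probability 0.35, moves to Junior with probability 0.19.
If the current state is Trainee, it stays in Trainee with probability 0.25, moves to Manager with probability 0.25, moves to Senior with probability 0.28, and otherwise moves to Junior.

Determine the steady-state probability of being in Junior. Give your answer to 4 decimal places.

Let the stationary distribution be π with π = πP and π_1 + π_2 + π_3 + π_4 = 1.
π_1 = 0.26·π_1 + 0.26·π_2 + 0.26·π_3 + 0.25·π_4
π_2 = 0.22·π_1 + 0.2·π_2 + 0.19·π_3 + 0.22·π_4
π_3 = 0.26·π_1 + 0.28·π_2 + 0.2·π_3 + 0.28·π_4
Solving with the normalization constraint gives π = (0.2572, 0.2082, 0.2545, 0.2801).
So the stationary probability of Junior is 0.2082.

0.2082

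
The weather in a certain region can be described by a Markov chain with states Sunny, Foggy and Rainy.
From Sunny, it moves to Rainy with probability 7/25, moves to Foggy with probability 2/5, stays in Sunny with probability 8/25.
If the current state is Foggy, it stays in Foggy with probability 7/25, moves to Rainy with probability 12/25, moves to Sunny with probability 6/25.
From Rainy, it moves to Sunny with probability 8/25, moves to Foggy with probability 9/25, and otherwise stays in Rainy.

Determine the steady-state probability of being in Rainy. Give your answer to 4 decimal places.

0.3634

Let the stationary distribution be π with π = πP and π_1 + π_2 + π_3 = 1.
π_1 = 0.32·π_1 + 0.24·π_2 + 0.32·π_3
π_2 = 0.4·π_1 + 0.28·π_2 + 0.36·π_3
Solving with the normalization constraint gives π = (0.2925, 0.3442, 0.3634).
So the stationary probability of Rainy is 0.3634.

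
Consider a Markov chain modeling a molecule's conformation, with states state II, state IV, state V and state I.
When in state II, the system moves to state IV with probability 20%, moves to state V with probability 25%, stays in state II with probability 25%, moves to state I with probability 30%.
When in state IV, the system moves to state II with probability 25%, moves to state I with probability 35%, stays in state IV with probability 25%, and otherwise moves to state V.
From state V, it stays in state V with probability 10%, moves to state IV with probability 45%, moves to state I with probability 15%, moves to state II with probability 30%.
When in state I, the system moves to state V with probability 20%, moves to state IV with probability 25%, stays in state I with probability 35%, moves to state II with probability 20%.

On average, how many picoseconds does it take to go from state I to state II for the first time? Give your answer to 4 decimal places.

4.3275

Let t(s) be the expected number of picoseconds to first reach state II from state s, with t(state II) = 0. Conditioning on the first picosecond:
t(state IV) = 1 + 0.25·t(state IV) + 0.15·t(state V) + 0.35·t(state I)
t(state V) = 1 + 0.45·t(state IV) + 0.1·t(state V) + 0.15·t(state I)
t(state I) = 1 + 0.25·t(state IV) + 0.2·t(state V) + 0.35·t(state I)
Solving: t(state IV) = 4.1326, t(state V) = 3.8986, t(state I) = 4.3275.
Expected picoseconds from state I to state II: 4.3275.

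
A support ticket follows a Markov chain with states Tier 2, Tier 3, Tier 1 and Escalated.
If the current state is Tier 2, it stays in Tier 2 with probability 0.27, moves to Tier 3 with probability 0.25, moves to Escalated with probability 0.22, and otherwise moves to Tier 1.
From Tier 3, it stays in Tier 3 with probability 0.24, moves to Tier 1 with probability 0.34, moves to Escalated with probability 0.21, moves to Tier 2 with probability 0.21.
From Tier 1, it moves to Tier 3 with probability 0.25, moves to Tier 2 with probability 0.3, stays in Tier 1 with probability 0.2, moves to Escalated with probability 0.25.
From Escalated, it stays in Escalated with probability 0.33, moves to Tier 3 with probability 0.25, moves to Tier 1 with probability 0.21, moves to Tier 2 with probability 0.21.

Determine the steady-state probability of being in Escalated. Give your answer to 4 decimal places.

0.2529

Let the stationary distribution be π with π = πP and π_1 + π_2 + π_3 + π_4 = 1.
π_1 = 0.27·π_1 + 0.21·π_2 + 0.3·π_3 + 0.21·π_4
π_2 = 0.25·π_1 + 0.24·π_2 + 0.25·π_3 + 0.25·π_4
π_3 = 0.26·π_1 + 0.34·π_2 + 0.2·π_3 + 0.21·π_4
Solving with the normalization constraint gives π = (0.2475, 0.2475, 0.2520, 0.2529).
So the stationary probability of Escalated is 0.2529.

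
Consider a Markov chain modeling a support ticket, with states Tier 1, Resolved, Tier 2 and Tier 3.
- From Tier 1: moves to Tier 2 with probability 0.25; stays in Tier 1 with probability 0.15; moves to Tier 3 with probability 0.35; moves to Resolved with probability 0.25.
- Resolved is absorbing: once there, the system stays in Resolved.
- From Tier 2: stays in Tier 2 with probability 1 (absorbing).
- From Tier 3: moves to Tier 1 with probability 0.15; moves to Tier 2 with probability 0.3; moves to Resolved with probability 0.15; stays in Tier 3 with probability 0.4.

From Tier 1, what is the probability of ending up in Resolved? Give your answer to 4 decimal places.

0.4426

Let h(s) be the probability of absorption at Resolved starting from transient state s. Then h(Resolved) = 1 and h(Tier 2) = 0. By first-step analysis:
h(Tier 1) = 0.15·h(Tier 1) + 0.25·1 + 0.25·0 + 0.35·h(Tier 3)
h(Tier 3) = 0.15·h(Tier 1) + 0.15·1 + 0.3·0 + 0.4·h(Tier 3)
Solving: h(Tier 1) = 0.4426, h(Tier 3) = 0.3607.
Starting from Tier 1, the probability is 0.4426.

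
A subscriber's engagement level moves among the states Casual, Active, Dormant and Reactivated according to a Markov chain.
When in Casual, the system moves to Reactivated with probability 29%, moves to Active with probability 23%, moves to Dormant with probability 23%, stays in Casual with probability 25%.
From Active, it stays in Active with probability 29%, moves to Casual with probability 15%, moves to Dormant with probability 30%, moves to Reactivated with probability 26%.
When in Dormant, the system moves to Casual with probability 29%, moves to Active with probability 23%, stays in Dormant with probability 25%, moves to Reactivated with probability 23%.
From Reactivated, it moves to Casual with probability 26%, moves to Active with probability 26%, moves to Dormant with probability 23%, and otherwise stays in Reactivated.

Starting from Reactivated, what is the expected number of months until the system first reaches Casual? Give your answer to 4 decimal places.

4.1845

Let t(s) be the expected number of months to first reach Casual from state s, with t(Casual) = 0. Conditioning on the first month:
t(Active) = 1 + 0.29·t(Active) + 0.3·t(Dormant) + 0.26·t(Reactivated)
t(Dormant) = 1 + 0.23·t(Active) + 0.25·t(Dormant) + 0.23·t(Reactivated)
t(Reactivated) = 1 + 0.26·t(Active) + 0.23·t(Dormant) + 0.25·t(Reactivated)
Solving: t(Active) = 4.6488, t(Dormant) = 4.0422, t(Reactivated) = 4.1845.
Expected months from Reactivated to Casual: 4.1845.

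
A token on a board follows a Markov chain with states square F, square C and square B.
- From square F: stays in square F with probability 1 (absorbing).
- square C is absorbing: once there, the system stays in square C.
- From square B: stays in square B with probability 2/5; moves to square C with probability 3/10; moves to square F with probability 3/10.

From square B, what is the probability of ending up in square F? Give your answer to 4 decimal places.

Let h(s) be the probability of absorption at square F starting from transient state s. Then h(square F) = 1 and h(square C) = 0. By first-step analysis:
h(square B) = 0.3·1 + 0.3·0 + 0.4·h(square B)
Solving: h(square B) = 0.5000.
Starting from square B, the probability is 0.5000.

0.5000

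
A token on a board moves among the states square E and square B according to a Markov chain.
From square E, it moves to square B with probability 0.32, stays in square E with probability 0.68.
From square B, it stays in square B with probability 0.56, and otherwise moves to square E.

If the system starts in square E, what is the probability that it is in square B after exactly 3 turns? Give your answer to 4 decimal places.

0.4152

Propagate the distribution vector 3 turns from square E.
After 0 turns: (1.0000, 0.0000)
After 1 turn: (0.6800, 0.3200)
After 2 turns: (0.6032, 0.3968)
After 3 turns: (0.5848, 0.4152)
P(in square B after 3 turns) = 0.4152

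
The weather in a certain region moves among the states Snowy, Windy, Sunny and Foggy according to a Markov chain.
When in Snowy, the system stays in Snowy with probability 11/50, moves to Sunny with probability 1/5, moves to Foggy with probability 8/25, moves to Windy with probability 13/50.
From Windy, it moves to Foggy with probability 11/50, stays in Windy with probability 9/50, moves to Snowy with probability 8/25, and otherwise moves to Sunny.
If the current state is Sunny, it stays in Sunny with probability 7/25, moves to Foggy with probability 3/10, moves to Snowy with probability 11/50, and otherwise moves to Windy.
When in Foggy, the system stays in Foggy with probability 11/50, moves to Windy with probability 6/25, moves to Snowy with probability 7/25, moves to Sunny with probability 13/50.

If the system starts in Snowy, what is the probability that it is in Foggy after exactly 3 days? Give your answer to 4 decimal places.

0.2670

Propagate the distribution vector 3 days from Snowy.
After 0 days: (1.0000, 0.0000, 0.0000, 0.0000)
After 1 day: (0.2200, 0.2600, 0.2000, 0.3200)
After 2 days: (0.2652, 0.2208, 0.2560, 0.2580)
After 3 days: (0.2576, 0.2218, 0.2536, 0.2670)
P(in Foggy after 3 days) = 0.2670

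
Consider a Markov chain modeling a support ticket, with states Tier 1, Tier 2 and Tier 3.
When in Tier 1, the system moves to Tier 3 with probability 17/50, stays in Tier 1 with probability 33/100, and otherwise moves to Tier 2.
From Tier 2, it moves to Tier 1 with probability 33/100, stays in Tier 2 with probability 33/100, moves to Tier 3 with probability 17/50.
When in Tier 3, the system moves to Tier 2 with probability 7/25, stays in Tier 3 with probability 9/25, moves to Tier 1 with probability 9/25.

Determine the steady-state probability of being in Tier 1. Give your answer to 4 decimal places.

0.3404

Let the stationary distribution be π with π = πP and π_1 + π_2 + π_3 = 1.
π_1 = 0.33·π_1 + 0.33·π_2 + 0.36·π_3
π_2 = 0.33·π_1 + 0.33·π_2 + 0.28·π_3
Solving with the normalization constraint gives π = (0.3404, 0.3127, 0.3469).
So the stationary probability of Tier 1 is 0.3404.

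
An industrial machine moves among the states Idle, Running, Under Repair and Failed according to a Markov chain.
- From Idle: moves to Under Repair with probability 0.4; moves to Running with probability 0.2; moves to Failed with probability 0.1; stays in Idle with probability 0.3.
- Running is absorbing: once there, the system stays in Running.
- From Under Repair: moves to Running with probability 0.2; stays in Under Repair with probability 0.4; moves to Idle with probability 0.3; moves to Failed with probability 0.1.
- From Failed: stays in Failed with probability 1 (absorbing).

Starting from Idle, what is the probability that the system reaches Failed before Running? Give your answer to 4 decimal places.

0.3333

Let h(s) be the probability of absorption at Failed starting from transient state s. Then h(Failed) = 1 and h(Running) = 0. By first-step analysis:
h(Idle) = 0.3·h(Idle) + 0.2·0 + 0.4·h(Under Repair) + 0.1·1
h(Under Repair) = 0.3·h(Idle) + 0.2·0 + 0.4·h(Under Repair) + 0.1·1
Solving: h(Idle) = 0.3333, h(Under Repair) = 0.3333.
Starting from Idle, the probability is 0.3333.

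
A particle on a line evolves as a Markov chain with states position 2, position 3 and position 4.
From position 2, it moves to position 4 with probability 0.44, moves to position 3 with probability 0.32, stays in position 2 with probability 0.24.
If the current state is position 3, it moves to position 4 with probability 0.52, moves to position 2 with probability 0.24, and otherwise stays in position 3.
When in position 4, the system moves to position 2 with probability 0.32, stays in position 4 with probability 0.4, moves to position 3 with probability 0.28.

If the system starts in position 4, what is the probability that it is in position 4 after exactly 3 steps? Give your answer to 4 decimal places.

Propagate the distribution vector 3 steps from position 4.
After 0 steps: (0.0000, 0.0000, 1.0000)
After 1 step: (0.3200, 0.2800, 0.4000)
After 2 steps: (0.2720, 0.2816, 0.4464)
After 3 steps: (0.2757, 0.2796, 0.4447)
P(in position 4 after 3 steps) = 0.4447

0.4447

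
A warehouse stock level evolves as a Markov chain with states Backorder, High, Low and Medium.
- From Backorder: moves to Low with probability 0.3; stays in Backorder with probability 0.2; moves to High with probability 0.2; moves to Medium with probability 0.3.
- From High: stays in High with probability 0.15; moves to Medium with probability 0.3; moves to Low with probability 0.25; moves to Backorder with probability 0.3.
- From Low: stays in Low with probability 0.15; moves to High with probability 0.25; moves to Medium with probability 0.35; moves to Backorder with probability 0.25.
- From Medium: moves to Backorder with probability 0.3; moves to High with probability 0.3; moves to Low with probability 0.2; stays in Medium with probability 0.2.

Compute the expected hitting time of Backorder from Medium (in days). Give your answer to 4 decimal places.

3.4498

Let t(s) be the expected number of days to first reach Backorder from state s, with t(Backorder) = 0. Conditioning on the first day:
t(High) = 1 + 0.15·t(High) + 0.25·t(Low) + 0.3·t(Medium)
t(Low) = 1 + 0.25·t(High) + 0.15·t(Low) + 0.35·t(Medium)
t(Medium) = 1 + 0.3·t(High) + 0.2·t(Low) + 0.2·t(Medium)
Solving: t(High) = 3.4569, t(Low) = 3.6137, t(Medium) = 3.4498.
Expected days from Medium to Backorder: 3.4498.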